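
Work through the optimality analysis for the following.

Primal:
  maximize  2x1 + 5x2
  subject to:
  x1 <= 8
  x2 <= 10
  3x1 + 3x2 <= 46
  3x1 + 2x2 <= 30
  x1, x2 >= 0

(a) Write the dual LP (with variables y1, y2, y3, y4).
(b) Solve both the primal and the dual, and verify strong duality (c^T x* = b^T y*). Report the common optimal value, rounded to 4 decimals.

The standard primal-dual pair for 'max c^T x s.t. A x <= b, x >= 0' is:
  Dual:  min b^T y  s.t.  A^T y >= c,  y >= 0.

So the dual LP is:
  minimize  8y1 + 10y2 + 46y3 + 30y4
  subject to:
    y1 + 3y3 + 3y4 >= 2
    y2 + 3y3 + 2y4 >= 5
    y1, y2, y3, y4 >= 0

Solving the primal: x* = (3.3333, 10).
  primal value c^T x* = 56.6667.
Solving the dual: y* = (0, 3.6667, 0, 0.6667).
  dual value b^T y* = 56.6667.
Strong duality: c^T x* = b^T y*. Confirmed.

56.6667


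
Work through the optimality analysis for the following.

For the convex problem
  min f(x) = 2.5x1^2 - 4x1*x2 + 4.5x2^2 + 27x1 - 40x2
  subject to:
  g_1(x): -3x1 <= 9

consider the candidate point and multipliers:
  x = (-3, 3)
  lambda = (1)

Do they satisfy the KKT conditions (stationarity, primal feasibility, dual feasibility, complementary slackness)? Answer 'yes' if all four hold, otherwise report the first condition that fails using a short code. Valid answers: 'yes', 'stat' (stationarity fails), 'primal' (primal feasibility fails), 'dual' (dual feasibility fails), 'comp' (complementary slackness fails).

Gradient of f: grad f(x) = Q x + c = (0, -1)
Constraint values g_i(x) = a_i^T x - b_i:
  g_1((-3, 3)) = 0
Stationarity residual: grad f(x) + sum_i lambda_i a_i = (-3, -1)
  -> stationarity FAILS
Primal feasibility (all g_i <= 0): OK
Dual feasibility (all lambda_i >= 0): OK
Complementary slackness (lambda_i * g_i(x) = 0 for all i): OK

Verdict: the first failing condition is stationarity -> stat.

stat


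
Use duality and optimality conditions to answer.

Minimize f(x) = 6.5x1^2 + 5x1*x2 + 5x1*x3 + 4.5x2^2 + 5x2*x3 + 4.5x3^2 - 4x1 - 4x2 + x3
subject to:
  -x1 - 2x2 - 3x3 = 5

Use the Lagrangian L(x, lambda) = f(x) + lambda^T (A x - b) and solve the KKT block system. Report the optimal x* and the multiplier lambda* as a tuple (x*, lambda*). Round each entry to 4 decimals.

Form the Lagrangian:
  L(x, lambda) = (1/2) x^T Q x + c^T x + lambda^T (A x - b)
Stationarity (grad_x L = 0): Q x + c + A^T lambda = 0.
Primal feasibility: A x = b.

This gives the KKT block system:
  [ Q   A^T ] [ x     ]   [-c ]
  [ A    0  ] [ lambda ] = [ b ]

Solving the linear system:
  x*      = (0.6696, 0.2622, -2.0647)
  lambda* = (-4.3077)
  f(x*)   = 7.8733

x* = (0.6696, 0.2622, -2.0647), lambda* = (-4.3077)


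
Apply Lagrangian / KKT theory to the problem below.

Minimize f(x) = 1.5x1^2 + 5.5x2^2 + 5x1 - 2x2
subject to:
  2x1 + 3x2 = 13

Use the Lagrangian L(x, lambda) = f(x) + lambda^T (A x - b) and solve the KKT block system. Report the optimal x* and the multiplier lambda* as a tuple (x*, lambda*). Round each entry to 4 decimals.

Form the Lagrangian:
  L(x, lambda) = (1/2) x^T Q x + c^T x + lambda^T (A x - b)
Stationarity (grad_x L = 0): Q x + c + A^T lambda = 0.
Primal feasibility: A x = b.

This gives the KKT block system:
  [ Q   A^T ] [ x     ]   [-c ]
  [ A    0  ] [ lambda ] = [ b ]

Solving the linear system:
  x*      = (3.2254, 2.1831)
  lambda* = (-7.338)
  f(x*)   = 53.5775

x* = (3.2254, 2.1831), lambda* = (-7.338)


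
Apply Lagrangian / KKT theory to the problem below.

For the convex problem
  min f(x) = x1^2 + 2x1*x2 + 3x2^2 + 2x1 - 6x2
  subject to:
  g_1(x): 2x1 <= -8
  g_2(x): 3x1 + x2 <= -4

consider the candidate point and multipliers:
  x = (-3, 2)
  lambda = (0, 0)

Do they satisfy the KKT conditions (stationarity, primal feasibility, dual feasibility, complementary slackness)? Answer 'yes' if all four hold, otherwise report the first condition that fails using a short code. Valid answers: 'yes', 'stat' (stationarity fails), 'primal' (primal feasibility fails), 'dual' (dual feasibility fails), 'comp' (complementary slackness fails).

Gradient of f: grad f(x) = Q x + c = (0, 0)
Constraint values g_i(x) = a_i^T x - b_i:
  g_1((-3, 2)) = 2
  g_2((-3, 2)) = -3
Stationarity residual: grad f(x) + sum_i lambda_i a_i = (0, 0)
  -> stationarity OK
Primal feasibility (all g_i <= 0): FAILS
Dual feasibility (all lambda_i >= 0): OK
Complementary slackness (lambda_i * g_i(x) = 0 for all i): OK

Verdict: the first failing condition is primal_feasibility -> primal.

primal


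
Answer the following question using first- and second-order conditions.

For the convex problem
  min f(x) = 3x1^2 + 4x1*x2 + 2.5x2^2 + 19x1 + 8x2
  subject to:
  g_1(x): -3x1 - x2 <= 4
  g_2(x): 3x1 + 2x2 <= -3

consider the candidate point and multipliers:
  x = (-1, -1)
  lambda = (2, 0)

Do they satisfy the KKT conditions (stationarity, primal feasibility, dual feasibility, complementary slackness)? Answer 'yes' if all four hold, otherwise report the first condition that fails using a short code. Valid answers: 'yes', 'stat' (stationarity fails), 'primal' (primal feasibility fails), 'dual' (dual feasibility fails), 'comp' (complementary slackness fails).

Gradient of f: grad f(x) = Q x + c = (9, -1)
Constraint values g_i(x) = a_i^T x - b_i:
  g_1((-1, -1)) = 0
  g_2((-1, -1)) = -2
Stationarity residual: grad f(x) + sum_i lambda_i a_i = (3, -3)
  -> stationarity FAILS
Primal feasibility (all g_i <= 0): OK
Dual feasibility (all lambda_i >= 0): OK
Complementary slackness (lambda_i * g_i(x) = 0 for all i): OK

Verdict: the first failing condition is stationarity -> stat.

stat


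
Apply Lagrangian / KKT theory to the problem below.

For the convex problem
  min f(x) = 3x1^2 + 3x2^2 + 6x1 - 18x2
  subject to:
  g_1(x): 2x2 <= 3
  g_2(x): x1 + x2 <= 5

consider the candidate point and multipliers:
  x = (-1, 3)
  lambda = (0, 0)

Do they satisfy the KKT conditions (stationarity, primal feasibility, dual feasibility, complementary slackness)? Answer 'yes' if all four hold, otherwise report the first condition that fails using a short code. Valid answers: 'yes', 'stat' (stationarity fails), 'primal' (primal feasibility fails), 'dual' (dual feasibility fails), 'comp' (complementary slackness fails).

Gradient of f: grad f(x) = Q x + c = (0, 0)
Constraint values g_i(x) = a_i^T x - b_i:
  g_1((-1, 3)) = 3
  g_2((-1, 3)) = -3
Stationarity residual: grad f(x) + sum_i lambda_i a_i = (0, 0)
  -> stationarity OK
Primal feasibility (all g_i <= 0): FAILS
Dual feasibility (all lambda_i >= 0): OK
Complementary slackness (lambda_i * g_i(x) = 0 for all i): OK

Verdict: the first failing condition is primal_feasibility -> primal.

primal


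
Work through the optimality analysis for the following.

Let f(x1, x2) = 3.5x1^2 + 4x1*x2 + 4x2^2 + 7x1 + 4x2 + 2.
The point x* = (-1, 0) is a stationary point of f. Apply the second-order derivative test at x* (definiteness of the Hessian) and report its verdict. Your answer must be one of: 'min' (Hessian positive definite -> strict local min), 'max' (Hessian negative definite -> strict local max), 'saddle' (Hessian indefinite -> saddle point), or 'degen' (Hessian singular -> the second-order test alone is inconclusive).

Compute the Hessian H = grad^2 f:
  H = [[7, 4], [4, 8]]
Verify stationarity: grad f(x*) = H x* + g = (0, 0).
Eigenvalues of H: 3.4689, 11.5311.
Both eigenvalues > 0, so H is positive definite -> x* is a strict local min.

min


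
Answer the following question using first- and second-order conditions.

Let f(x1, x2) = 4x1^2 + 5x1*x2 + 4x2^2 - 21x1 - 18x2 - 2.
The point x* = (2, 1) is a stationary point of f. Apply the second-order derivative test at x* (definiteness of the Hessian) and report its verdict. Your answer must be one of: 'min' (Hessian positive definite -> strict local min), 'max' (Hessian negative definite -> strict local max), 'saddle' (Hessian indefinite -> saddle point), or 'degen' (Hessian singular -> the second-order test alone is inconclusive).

Compute the Hessian H = grad^2 f:
  H = [[8, 5], [5, 8]]
Verify stationarity: grad f(x*) = H x* + g = (0, 0).
Eigenvalues of H: 3, 13.
Both eigenvalues > 0, so H is positive definite -> x* is a strict local min.

min


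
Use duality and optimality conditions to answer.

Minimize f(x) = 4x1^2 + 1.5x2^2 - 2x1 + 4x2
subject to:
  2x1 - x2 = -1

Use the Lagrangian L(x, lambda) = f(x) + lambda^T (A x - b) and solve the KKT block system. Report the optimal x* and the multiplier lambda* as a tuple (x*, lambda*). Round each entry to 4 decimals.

Form the Lagrangian:
  L(x, lambda) = (1/2) x^T Q x + c^T x + lambda^T (A x - b)
Stationarity (grad_x L = 0): Q x + c + A^T lambda = 0.
Primal feasibility: A x = b.

This gives the KKT block system:
  [ Q   A^T ] [ x     ]   [-c ]
  [ A    0  ] [ lambda ] = [ b ]

Solving the linear system:
  x*      = (-0.6, -0.2)
  lambda* = (3.4)
  f(x*)   = 1.9

x* = (-0.6, -0.2), lambda* = (3.4)


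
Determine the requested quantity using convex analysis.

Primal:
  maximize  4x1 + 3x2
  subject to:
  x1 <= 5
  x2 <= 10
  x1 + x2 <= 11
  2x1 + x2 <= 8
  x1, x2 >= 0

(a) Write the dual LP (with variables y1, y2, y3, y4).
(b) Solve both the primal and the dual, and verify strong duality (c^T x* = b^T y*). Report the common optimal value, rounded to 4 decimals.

The standard primal-dual pair for 'max c^T x s.t. A x <= b, x >= 0' is:
  Dual:  min b^T y  s.t.  A^T y >= c,  y >= 0.

So the dual LP is:
  minimize  5y1 + 10y2 + 11y3 + 8y4
  subject to:
    y1 + y3 + 2y4 >= 4
    y2 + y3 + y4 >= 3
    y1, y2, y3, y4 >= 0

Solving the primal: x* = (0, 8).
  primal value c^T x* = 24.
Solving the dual: y* = (0, 0, 0, 3).
  dual value b^T y* = 24.
Strong duality: c^T x* = b^T y*. Confirmed.

24


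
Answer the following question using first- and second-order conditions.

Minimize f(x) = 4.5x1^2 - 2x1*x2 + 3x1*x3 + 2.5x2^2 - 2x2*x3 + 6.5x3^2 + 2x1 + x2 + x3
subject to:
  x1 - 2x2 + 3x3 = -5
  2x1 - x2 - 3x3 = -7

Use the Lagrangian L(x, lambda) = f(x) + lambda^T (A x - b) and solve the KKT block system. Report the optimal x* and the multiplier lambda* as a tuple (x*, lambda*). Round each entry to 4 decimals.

Form the Lagrangian:
  L(x, lambda) = (1/2) x^T Q x + c^T x + lambda^T (A x - b)
Stationarity (grad_x L = 0): Q x + c + A^T lambda = 0.
Primal feasibility: A x = b.

This gives the KKT block system:
  [ Q   A^T ] [ x     ]   [-c ]
  [ A    0  ] [ lambda ] = [ b ]

Solving the linear system:
  x*      = (-1.4862, 2.5138, 0.5046)
  lambda* = (5.3914, 4.7492)
  f(x*)   = 30.1239

x* = (-1.4862, 2.5138, 0.5046), lambda* = (5.3914, 4.7492)


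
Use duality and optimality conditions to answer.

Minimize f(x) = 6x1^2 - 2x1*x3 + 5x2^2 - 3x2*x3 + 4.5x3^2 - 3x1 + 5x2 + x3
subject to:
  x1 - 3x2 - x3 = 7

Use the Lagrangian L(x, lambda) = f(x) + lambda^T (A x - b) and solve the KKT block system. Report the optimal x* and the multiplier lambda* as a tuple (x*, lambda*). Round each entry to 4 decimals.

Form the Lagrangian:
  L(x, lambda) = (1/2) x^T Q x + c^T x + lambda^T (A x - b)
Stationarity (grad_x L = 0): Q x + c + A^T lambda = 0.
Primal feasibility: A x = b.

This gives the KKT block system:
  [ Q   A^T ] [ x     ]   [-c ]
  [ A    0  ] [ lambda ] = [ b ]

Solving the linear system:
  x*      = (0.3688, -1.8637, -1.0399)
  lambda* = (-3.5059)
  f(x*)   = 6.538

x* = (0.3688, -1.8637, -1.0399), lambda* = (-3.5059)


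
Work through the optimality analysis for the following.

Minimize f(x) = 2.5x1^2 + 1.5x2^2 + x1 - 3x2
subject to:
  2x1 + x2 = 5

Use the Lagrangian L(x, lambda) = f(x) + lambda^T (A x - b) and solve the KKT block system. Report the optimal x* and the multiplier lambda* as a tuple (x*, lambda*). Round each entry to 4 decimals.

Form the Lagrangian:
  L(x, lambda) = (1/2) x^T Q x + c^T x + lambda^T (A x - b)
Stationarity (grad_x L = 0): Q x + c + A^T lambda = 0.
Primal feasibility: A x = b.

This gives the KKT block system:
  [ Q   A^T ] [ x     ]   [-c ]
  [ A    0  ] [ lambda ] = [ b ]

Solving the linear system:
  x*      = (1.3529, 2.2941)
  lambda* = (-3.8824)
  f(x*)   = 6.9412

x* = (1.3529, 2.2941), lambda* = (-3.8824)


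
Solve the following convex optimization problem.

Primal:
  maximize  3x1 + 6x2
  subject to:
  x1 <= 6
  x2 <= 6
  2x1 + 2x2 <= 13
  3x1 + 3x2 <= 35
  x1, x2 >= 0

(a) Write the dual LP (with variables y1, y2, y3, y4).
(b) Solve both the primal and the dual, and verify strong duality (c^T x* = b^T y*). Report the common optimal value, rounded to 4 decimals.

The standard primal-dual pair for 'max c^T x s.t. A x <= b, x >= 0' is:
  Dual:  min b^T y  s.t.  A^T y >= c,  y >= 0.

So the dual LP is:
  minimize  6y1 + 6y2 + 13y3 + 35y4
  subject to:
    y1 + 2y3 + 3y4 >= 3
    y2 + 2y3 + 3y4 >= 6
    y1, y2, y3, y4 >= 0

Solving the primal: x* = (0.5, 6).
  primal value c^T x* = 37.5.
Solving the dual: y* = (0, 3, 1.5, 0).
  dual value b^T y* = 37.5.
Strong duality: c^T x* = b^T y*. Confirmed.

37.5


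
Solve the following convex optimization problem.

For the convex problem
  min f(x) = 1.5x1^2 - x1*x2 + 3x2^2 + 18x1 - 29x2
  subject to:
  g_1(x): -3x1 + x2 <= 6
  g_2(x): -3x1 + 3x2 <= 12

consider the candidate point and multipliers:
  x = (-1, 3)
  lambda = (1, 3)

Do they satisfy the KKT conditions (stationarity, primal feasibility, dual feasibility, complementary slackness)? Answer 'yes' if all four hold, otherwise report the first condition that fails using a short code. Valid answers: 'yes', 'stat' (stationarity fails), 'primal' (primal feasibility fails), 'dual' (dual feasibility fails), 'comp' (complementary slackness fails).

Gradient of f: grad f(x) = Q x + c = (12, -10)
Constraint values g_i(x) = a_i^T x - b_i:
  g_1((-1, 3)) = 0
  g_2((-1, 3)) = 0
Stationarity residual: grad f(x) + sum_i lambda_i a_i = (0, 0)
  -> stationarity OK
Primal feasibility (all g_i <= 0): OK
Dual feasibility (all lambda_i >= 0): OK
Complementary slackness (lambda_i * g_i(x) = 0 for all i): OK

Verdict: yes, KKT holds.

yes


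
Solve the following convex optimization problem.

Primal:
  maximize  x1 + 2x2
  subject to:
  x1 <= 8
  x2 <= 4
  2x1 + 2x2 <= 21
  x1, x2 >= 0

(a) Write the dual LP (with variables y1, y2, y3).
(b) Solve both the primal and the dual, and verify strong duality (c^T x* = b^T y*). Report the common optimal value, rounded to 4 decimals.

The standard primal-dual pair for 'max c^T x s.t. A x <= b, x >= 0' is:
  Dual:  min b^T y  s.t.  A^T y >= c,  y >= 0.

So the dual LP is:
  minimize  8y1 + 4y2 + 21y3
  subject to:
    y1 + 2y3 >= 1
    y2 + 2y3 >= 2
    y1, y2, y3 >= 0

Solving the primal: x* = (6.5, 4).
  primal value c^T x* = 14.5.
Solving the dual: y* = (0, 1, 0.5).
  dual value b^T y* = 14.5.
Strong duality: c^T x* = b^T y*. Confirmed.

14.5


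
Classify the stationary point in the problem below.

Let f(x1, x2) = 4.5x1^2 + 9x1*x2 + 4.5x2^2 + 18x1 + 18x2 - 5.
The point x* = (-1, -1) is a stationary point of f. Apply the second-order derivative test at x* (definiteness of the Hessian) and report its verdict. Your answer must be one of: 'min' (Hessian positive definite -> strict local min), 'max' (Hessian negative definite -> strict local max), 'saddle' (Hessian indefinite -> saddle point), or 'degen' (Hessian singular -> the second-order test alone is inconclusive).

Compute the Hessian H = grad^2 f:
  H = [[9, 9], [9, 9]]
Verify stationarity: grad f(x*) = H x* + g = (0, 0).
Eigenvalues of H: 0, 18.
H has a zero eigenvalue (singular; positive semidefinite but not definite), so H is neither positive definite, negative definite, nor indefinite. The second-order test alone is inconclusive -> degen.
(Indeed, f is constant along the null direction of H through x*, so x* is not a strict local extremum.)

degen


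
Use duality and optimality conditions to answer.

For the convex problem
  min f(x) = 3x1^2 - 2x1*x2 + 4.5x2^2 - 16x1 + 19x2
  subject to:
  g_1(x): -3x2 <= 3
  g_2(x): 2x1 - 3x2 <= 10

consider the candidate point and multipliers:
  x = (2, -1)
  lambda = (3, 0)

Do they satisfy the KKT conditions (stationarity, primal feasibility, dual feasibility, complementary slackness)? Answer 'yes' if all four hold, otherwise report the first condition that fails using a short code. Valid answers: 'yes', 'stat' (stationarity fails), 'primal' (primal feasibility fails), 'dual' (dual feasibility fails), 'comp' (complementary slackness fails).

Gradient of f: grad f(x) = Q x + c = (-2, 6)
Constraint values g_i(x) = a_i^T x - b_i:
  g_1((2, -1)) = 0
  g_2((2, -1)) = -3
Stationarity residual: grad f(x) + sum_i lambda_i a_i = (-2, -3)
  -> stationarity FAILS
Primal feasibility (all g_i <= 0): OK
Dual feasibility (all lambda_i >= 0): OK
Complementary slackness (lambda_i * g_i(x) = 0 for all i): OK

Verdict: the first failing condition is stationarity -> stat.

stat


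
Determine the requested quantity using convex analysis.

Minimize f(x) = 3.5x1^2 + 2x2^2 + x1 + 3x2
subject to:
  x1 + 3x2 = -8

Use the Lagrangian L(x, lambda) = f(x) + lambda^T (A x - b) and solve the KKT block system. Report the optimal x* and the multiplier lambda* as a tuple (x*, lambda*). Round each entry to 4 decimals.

Form the Lagrangian:
  L(x, lambda) = (1/2) x^T Q x + c^T x + lambda^T (A x - b)
Stationarity (grad_x L = 0): Q x + c + A^T lambda = 0.
Primal feasibility: A x = b.

This gives the KKT block system:
  [ Q   A^T ] [ x     ]   [-c ]
  [ A    0  ] [ lambda ] = [ b ]

Solving the linear system:
  x*      = (-0.4776, -2.5075)
  lambda* = (2.3433)
  f(x*)   = 5.3731

x* = (-0.4776, -2.5075), lambda* = (2.3433)


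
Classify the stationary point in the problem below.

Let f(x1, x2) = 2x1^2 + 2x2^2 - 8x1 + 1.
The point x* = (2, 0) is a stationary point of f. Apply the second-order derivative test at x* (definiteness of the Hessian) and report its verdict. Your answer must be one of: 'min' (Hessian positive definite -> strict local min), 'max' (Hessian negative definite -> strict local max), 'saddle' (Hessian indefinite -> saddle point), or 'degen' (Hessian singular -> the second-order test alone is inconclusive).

Compute the Hessian H = grad^2 f:
  H = [[4, 0], [0, 4]]
Verify stationarity: grad f(x*) = H x* + g = (0, 0).
Eigenvalues of H: 4, 4.
Both eigenvalues > 0, so H is positive definite -> x* is a strict local min.

min


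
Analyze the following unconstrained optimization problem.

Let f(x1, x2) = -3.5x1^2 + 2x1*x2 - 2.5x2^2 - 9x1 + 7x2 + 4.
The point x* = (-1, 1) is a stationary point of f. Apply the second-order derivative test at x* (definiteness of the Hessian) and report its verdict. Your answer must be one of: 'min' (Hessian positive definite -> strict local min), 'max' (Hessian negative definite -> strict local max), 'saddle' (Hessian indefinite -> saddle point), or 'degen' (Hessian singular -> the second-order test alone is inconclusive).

Compute the Hessian H = grad^2 f:
  H = [[-7, 2], [2, -5]]
Verify stationarity: grad f(x*) = H x* + g = (0, 0).
Eigenvalues of H: -8.2361, -3.7639.
Both eigenvalues < 0, so H is negative definite -> x* is a strict local max.

max


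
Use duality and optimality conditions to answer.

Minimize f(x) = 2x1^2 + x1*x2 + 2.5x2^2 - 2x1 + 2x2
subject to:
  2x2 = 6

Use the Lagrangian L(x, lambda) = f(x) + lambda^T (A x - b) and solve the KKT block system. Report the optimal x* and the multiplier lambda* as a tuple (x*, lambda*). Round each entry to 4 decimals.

Form the Lagrangian:
  L(x, lambda) = (1/2) x^T Q x + c^T x + lambda^T (A x - b)
Stationarity (grad_x L = 0): Q x + c + A^T lambda = 0.
Primal feasibility: A x = b.

This gives the KKT block system:
  [ Q   A^T ] [ x     ]   [-c ]
  [ A    0  ] [ lambda ] = [ b ]

Solving the linear system:
  x*      = (-0.25, 3)
  lambda* = (-8.375)
  f(x*)   = 28.375

x* = (-0.25, 3), lambda* = (-8.375)


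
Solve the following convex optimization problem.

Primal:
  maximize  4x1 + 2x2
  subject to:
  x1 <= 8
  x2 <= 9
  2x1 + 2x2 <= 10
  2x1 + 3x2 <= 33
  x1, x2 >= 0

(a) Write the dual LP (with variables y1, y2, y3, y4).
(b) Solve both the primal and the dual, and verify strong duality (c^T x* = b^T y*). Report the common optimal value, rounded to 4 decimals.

The standard primal-dual pair for 'max c^T x s.t. A x <= b, x >= 0' is:
  Dual:  min b^T y  s.t.  A^T y >= c,  y >= 0.

So the dual LP is:
  minimize  8y1 + 9y2 + 10y3 + 33y4
  subject to:
    y1 + 2y3 + 2y4 >= 4
    y2 + 2y3 + 3y4 >= 2
    y1, y2, y3, y4 >= 0

Solving the primal: x* = (5, 0).
  primal value c^T x* = 20.
Solving the dual: y* = (0, 0, 2, 0).
  dual value b^T y* = 20.
Strong duality: c^T x* = b^T y*. Confirmed.

20


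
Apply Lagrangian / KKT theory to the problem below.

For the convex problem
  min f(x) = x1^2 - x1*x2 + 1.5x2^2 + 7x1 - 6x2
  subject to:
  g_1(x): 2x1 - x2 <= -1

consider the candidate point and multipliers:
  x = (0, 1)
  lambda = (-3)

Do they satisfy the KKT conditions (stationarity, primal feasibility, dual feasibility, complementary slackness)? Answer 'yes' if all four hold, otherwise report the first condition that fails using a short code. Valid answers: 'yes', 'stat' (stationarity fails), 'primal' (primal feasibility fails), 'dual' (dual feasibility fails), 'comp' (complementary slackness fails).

Gradient of f: grad f(x) = Q x + c = (6, -3)
Constraint values g_i(x) = a_i^T x - b_i:
  g_1((0, 1)) = 0
Stationarity residual: grad f(x) + sum_i lambda_i a_i = (0, 0)
  -> stationarity OK
Primal feasibility (all g_i <= 0): OK
Dual feasibility (all lambda_i >= 0): FAILS
Complementary slackness (lambda_i * g_i(x) = 0 for all i): OK

Verdict: the first failing condition is dual_feasibility -> dual.

dual


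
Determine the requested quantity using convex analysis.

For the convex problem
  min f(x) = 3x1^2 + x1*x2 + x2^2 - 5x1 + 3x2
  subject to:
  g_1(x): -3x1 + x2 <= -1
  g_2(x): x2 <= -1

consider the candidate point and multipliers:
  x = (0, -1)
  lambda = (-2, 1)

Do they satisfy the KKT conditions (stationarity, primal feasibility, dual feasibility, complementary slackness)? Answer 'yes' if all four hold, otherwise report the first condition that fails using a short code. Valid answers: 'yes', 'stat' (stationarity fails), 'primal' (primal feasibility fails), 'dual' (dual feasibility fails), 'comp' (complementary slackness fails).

Gradient of f: grad f(x) = Q x + c = (-6, 1)
Constraint values g_i(x) = a_i^T x - b_i:
  g_1((0, -1)) = 0
  g_2((0, -1)) = 0
Stationarity residual: grad f(x) + sum_i lambda_i a_i = (0, 0)
  -> stationarity OK
Primal feasibility (all g_i <= 0): OK
Dual feasibility (all lambda_i >= 0): FAILS
Complementary slackness (lambda_i * g_i(x) = 0 for all i): OK

Verdict: the first failing condition is dual_feasibility -> dual.

dual


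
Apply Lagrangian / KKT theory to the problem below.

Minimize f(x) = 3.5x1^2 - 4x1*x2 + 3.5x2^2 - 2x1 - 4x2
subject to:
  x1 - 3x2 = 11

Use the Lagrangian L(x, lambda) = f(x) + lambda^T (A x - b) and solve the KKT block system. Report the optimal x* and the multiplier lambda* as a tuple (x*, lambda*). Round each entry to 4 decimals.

Form the Lagrangian:
  L(x, lambda) = (1/2) x^T Q x + c^T x + lambda^T (A x - b)
Stationarity (grad_x L = 0): Q x + c + A^T lambda = 0.
Primal feasibility: A x = b.

This gives the KKT block system:
  [ Q   A^T ] [ x     ]   [-c ]
  [ A    0  ] [ lambda ] = [ b ]

Solving the linear system:
  x*      = (-0.5435, -3.8478)
  lambda* = (-9.587)
  f(x*)   = 60.9674

x* = (-0.5435, -3.8478), lambda* = (-9.587)


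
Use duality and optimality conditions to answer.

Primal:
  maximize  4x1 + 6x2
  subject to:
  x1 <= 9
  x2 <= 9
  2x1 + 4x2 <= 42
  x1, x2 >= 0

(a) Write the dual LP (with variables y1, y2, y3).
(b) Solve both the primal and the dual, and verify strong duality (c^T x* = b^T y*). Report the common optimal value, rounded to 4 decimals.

The standard primal-dual pair for 'max c^T x s.t. A x <= b, x >= 0' is:
  Dual:  min b^T y  s.t.  A^T y >= c,  y >= 0.

So the dual LP is:
  minimize  9y1 + 9y2 + 42y3
  subject to:
    y1 + 2y3 >= 4
    y2 + 4y3 >= 6
    y1, y2, y3 >= 0

Solving the primal: x* = (9, 6).
  primal value c^T x* = 72.
Solving the dual: y* = (1, 0, 1.5).
  dual value b^T y* = 72.
Strong duality: c^T x* = b^T y*. Confirmed.

72


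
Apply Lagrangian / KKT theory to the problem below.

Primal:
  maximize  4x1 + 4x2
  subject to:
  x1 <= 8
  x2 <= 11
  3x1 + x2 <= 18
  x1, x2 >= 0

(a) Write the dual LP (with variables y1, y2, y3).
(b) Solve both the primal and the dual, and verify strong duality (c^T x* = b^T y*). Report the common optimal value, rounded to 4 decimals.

The standard primal-dual pair for 'max c^T x s.t. A x <= b, x >= 0' is:
  Dual:  min b^T y  s.t.  A^T y >= c,  y >= 0.

So the dual LP is:
  minimize  8y1 + 11y2 + 18y3
  subject to:
    y1 + 3y3 >= 4
    y2 + y3 >= 4
    y1, y2, y3 >= 0

Solving the primal: x* = (2.3333, 11).
  primal value c^T x* = 53.3333.
Solving the dual: y* = (0, 2.6667, 1.3333).
  dual value b^T y* = 53.3333.
Strong duality: c^T x* = b^T y*. Confirmed.

53.3333


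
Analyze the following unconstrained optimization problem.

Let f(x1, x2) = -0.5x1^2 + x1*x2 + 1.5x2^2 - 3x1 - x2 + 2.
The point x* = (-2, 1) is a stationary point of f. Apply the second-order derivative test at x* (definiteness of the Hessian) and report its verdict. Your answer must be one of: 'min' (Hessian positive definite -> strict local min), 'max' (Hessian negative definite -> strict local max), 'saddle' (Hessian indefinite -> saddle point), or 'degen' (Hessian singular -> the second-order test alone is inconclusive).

Compute the Hessian H = grad^2 f:
  H = [[-1, 1], [1, 3]]
Verify stationarity: grad f(x*) = H x* + g = (0, 0).
Eigenvalues of H: -1.2361, 3.2361.
Eigenvalues have mixed signs, so H is indefinite -> x* is a saddle point.

saddle


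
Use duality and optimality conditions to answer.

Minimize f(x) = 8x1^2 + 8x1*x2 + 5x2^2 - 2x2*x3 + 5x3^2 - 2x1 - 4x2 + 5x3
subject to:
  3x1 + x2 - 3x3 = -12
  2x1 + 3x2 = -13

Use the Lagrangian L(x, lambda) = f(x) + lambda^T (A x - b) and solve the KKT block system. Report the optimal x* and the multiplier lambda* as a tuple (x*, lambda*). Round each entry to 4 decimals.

Form the Lagrangian:
  L(x, lambda) = (1/2) x^T Q x + c^T x + lambda^T (A x - b)
Stationarity (grad_x L = 0): Q x + c + A^T lambda = 0.
Primal feasibility: A x = b.

This gives the KKT block system:
  [ Q   A^T ] [ x     ]   [-c ]
  [ A    0  ] [ lambda ] = [ b ]

Solving the linear system:
  x*      = (-1.609, -3.2607, 1.3041)
  lambda* = (8.1876, 14.6331)
  f(x*)   = 155.6314

x* = (-1.609, -3.2607, 1.3041), lambda* = (8.1876, 14.6331)


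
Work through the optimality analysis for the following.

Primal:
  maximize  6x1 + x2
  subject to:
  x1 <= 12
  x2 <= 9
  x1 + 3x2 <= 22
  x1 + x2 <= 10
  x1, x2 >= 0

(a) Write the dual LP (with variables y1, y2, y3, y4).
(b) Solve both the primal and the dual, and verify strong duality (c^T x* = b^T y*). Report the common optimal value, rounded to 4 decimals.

The standard primal-dual pair for 'max c^T x s.t. A x <= b, x >= 0' is:
  Dual:  min b^T y  s.t.  A^T y >= c,  y >= 0.

So the dual LP is:
  minimize  12y1 + 9y2 + 22y3 + 10y4
  subject to:
    y1 + y3 + y4 >= 6
    y2 + 3y3 + y4 >= 1
    y1, y2, y3, y4 >= 0

Solving the primal: x* = (10, 0).
  primal value c^T x* = 60.
Solving the dual: y* = (0, 0, 0, 6).
  dual value b^T y* = 60.
Strong duality: c^T x* = b^T y*. Confirmed.

60


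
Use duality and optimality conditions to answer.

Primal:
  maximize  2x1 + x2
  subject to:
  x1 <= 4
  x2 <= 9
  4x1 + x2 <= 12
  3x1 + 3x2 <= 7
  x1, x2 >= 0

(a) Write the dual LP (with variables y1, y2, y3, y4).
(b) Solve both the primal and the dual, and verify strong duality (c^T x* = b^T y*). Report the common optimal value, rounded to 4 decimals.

The standard primal-dual pair for 'max c^T x s.t. A x <= b, x >= 0' is:
  Dual:  min b^T y  s.t.  A^T y >= c,  y >= 0.

So the dual LP is:
  minimize  4y1 + 9y2 + 12y3 + 7y4
  subject to:
    y1 + 4y3 + 3y4 >= 2
    y2 + y3 + 3y4 >= 1
    y1, y2, y3, y4 >= 0

Solving the primal: x* = (2.3333, 0).
  primal value c^T x* = 4.6667.
Solving the dual: y* = (0, 0, 0, 0.6667).
  dual value b^T y* = 4.6667.
Strong duality: c^T x* = b^T y*. Confirmed.

4.6667


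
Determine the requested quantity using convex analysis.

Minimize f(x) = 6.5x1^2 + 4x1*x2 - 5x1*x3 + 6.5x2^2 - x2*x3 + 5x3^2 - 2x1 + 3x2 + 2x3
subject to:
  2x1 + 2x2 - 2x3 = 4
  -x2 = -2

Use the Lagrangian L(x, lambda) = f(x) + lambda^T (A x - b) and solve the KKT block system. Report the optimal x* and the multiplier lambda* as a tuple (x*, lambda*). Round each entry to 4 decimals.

Form the Lagrangian:
  L(x, lambda) = (1/2) x^T Q x + c^T x + lambda^T (A x - b)
Stationarity (grad_x L = 0): Q x + c + A^T lambda = 0.
Primal feasibility: A x = b.

This gives the KKT block system:
  [ Q   A^T ] [ x     ]   [-c ]
  [ A    0  ] [ lambda ] = [ b ]

Solving the linear system:
  x*      = (-0.4615, 2, -0.4615)
  lambda* = (-1.1538, 25.3077)
  f(x*)   = 30.6154

x* = (-0.4615, 2, -0.4615), lambda* = (-1.1538, 25.3077)


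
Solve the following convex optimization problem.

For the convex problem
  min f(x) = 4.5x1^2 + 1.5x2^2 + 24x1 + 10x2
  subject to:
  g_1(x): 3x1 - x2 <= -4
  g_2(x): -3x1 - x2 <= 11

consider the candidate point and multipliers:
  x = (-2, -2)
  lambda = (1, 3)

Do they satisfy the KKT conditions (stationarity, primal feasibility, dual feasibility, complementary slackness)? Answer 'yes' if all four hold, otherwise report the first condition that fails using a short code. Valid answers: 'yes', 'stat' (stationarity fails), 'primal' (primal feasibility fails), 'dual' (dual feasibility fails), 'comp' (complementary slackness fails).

Gradient of f: grad f(x) = Q x + c = (6, 4)
Constraint values g_i(x) = a_i^T x - b_i:
  g_1((-2, -2)) = 0
  g_2((-2, -2)) = -3
Stationarity residual: grad f(x) + sum_i lambda_i a_i = (0, 0)
  -> stationarity OK
Primal feasibility (all g_i <= 0): OK
Dual feasibility (all lambda_i >= 0): OK
Complementary slackness (lambda_i * g_i(x) = 0 for all i): FAILS

Verdict: the first failing condition is complementary_slackness -> comp.

comp


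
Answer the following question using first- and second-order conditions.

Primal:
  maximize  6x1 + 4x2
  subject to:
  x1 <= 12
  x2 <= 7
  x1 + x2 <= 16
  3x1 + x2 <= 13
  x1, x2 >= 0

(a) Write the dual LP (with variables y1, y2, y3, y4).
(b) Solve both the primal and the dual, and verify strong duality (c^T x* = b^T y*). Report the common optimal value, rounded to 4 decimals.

The standard primal-dual pair for 'max c^T x s.t. A x <= b, x >= 0' is:
  Dual:  min b^T y  s.t.  A^T y >= c,  y >= 0.

So the dual LP is:
  minimize  12y1 + 7y2 + 16y3 + 13y4
  subject to:
    y1 + y3 + 3y4 >= 6
    y2 + y3 + y4 >= 4
    y1, y2, y3, y4 >= 0

Solving the primal: x* = (2, 7).
  primal value c^T x* = 40.
Solving the dual: y* = (0, 2, 0, 2).
  dual value b^T y* = 40.
Strong duality: c^T x* = b^T y*. Confirmed.

40


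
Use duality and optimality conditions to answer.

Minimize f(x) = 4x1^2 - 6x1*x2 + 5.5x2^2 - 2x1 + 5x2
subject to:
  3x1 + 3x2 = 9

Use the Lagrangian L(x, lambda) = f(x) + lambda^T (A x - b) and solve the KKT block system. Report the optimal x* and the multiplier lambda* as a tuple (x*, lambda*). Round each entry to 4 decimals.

Form the Lagrangian:
  L(x, lambda) = (1/2) x^T Q x + c^T x + lambda^T (A x - b)
Stationarity (grad_x L = 0): Q x + c + A^T lambda = 0.
Primal feasibility: A x = b.

This gives the KKT block system:
  [ Q   A^T ] [ x     ]   [-c ]
  [ A    0  ] [ lambda ] = [ b ]

Solving the linear system:
  x*      = (1.871, 1.129)
  lambda* = (-2.0645)
  f(x*)   = 10.2419

x* = (1.871, 1.129), lambda* = (-2.0645)


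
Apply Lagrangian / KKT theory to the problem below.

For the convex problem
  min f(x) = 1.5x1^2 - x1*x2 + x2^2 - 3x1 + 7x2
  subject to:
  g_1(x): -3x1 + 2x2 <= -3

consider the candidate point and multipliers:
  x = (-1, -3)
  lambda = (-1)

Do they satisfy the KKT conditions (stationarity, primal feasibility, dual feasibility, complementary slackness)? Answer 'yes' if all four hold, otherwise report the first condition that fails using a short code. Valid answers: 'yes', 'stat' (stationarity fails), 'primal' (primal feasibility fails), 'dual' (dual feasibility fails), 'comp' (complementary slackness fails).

Gradient of f: grad f(x) = Q x + c = (-3, 2)
Constraint values g_i(x) = a_i^T x - b_i:
  g_1((-1, -3)) = 0
Stationarity residual: grad f(x) + sum_i lambda_i a_i = (0, 0)
  -> stationarity OK
Primal feasibility (all g_i <= 0): OK
Dual feasibility (all lambda_i >= 0): FAILS
Complementary slackness (lambda_i * g_i(x) = 0 for all i): OK

Verdict: the first failing condition is dual_feasibility -> dual.

dual


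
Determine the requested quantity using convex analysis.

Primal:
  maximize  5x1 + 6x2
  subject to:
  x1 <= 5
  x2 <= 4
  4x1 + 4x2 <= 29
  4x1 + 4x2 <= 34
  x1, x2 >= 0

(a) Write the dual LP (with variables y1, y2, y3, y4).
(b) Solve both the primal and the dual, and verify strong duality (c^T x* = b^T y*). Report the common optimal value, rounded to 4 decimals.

The standard primal-dual pair for 'max c^T x s.t. A x <= b, x >= 0' is:
  Dual:  min b^T y  s.t.  A^T y >= c,  y >= 0.

So the dual LP is:
  minimize  5y1 + 4y2 + 29y3 + 34y4
  subject to:
    y1 + 4y3 + 4y4 >= 5
    y2 + 4y3 + 4y4 >= 6
    y1, y2, y3, y4 >= 0

Solving the primal: x* = (3.25, 4).
  primal value c^T x* = 40.25.
Solving the dual: y* = (0, 1, 1.25, 0).
  dual value b^T y* = 40.25.
Strong duality: c^T x* = b^T y*. Confirmed.

40.25


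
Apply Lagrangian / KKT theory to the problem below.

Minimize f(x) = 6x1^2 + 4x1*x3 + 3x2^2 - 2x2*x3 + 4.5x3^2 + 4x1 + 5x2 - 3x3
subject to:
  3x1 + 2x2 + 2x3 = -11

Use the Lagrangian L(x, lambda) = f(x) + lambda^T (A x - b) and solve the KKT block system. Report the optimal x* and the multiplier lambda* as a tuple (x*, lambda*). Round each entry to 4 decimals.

Form the Lagrangian:
  L(x, lambda) = (1/2) x^T Q x + c^T x + lambda^T (A x - b)
Stationarity (grad_x L = 0): Q x + c + A^T lambda = 0.
Primal feasibility: A x = b.

This gives the KKT block system:
  [ Q   A^T ] [ x     ]   [-c ]
  [ A    0  ] [ lambda ] = [ b ]

Solving the linear system:
  x*      = (-1.3042, -2.7473, -0.7965)
  lambda* = (4.9453)
  f(x*)   = 18.9174

x* = (-1.3042, -2.7473, -0.7965), lambda* = (4.9453)


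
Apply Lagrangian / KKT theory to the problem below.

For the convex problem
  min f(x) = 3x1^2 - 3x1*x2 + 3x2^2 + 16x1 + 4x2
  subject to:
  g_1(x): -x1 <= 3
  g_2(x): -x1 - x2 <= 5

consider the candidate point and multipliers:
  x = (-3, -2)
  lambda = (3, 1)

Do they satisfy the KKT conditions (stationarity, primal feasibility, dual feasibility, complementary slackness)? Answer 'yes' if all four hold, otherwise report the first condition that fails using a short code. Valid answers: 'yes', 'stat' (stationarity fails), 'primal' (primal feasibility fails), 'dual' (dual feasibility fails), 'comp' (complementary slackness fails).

Gradient of f: grad f(x) = Q x + c = (4, 1)
Constraint values g_i(x) = a_i^T x - b_i:
  g_1((-3, -2)) = 0
  g_2((-3, -2)) = 0
Stationarity residual: grad f(x) + sum_i lambda_i a_i = (0, 0)
  -> stationarity OK
Primal feasibility (all g_i <= 0): OK
Dual feasibility (all lambda_i >= 0): OK
Complementary slackness (lambda_i * g_i(x) = 0 for all i): OK

Verdict: yes, KKT holds.

yes


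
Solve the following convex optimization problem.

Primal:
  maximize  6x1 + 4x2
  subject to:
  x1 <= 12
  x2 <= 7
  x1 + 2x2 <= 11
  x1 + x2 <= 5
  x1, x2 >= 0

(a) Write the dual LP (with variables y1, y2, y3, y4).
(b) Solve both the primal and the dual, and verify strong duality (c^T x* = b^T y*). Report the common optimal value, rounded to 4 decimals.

The standard primal-dual pair for 'max c^T x s.t. A x <= b, x >= 0' is:
  Dual:  min b^T y  s.t.  A^T y >= c,  y >= 0.

So the dual LP is:
  minimize  12y1 + 7y2 + 11y3 + 5y4
  subject to:
    y1 + y3 + y4 >= 6
    y2 + 2y3 + y4 >= 4
    y1, y2, y3, y4 >= 0

Solving the primal: x* = (5, 0).
  primal value c^T x* = 30.
Solving the dual: y* = (0, 0, 0, 6).
  dual value b^T y* = 30.
Strong duality: c^T x* = b^T y*. Confirmed.

30


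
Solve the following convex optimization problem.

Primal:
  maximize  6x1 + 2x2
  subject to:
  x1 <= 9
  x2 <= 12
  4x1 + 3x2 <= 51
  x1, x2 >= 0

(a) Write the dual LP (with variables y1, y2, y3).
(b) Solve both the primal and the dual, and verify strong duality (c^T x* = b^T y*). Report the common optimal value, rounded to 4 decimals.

The standard primal-dual pair for 'max c^T x s.t. A x <= b, x >= 0' is:
  Dual:  min b^T y  s.t.  A^T y >= c,  y >= 0.

So the dual LP is:
  minimize  9y1 + 12y2 + 51y3
  subject to:
    y1 + 4y3 >= 6
    y2 + 3y3 >= 2
    y1, y2, y3 >= 0

Solving the primal: x* = (9, 5).
  primal value c^T x* = 64.
Solving the dual: y* = (3.3333, 0, 0.6667).
  dual value b^T y* = 64.
Strong duality: c^T x* = b^T y*. Confirmed.

64


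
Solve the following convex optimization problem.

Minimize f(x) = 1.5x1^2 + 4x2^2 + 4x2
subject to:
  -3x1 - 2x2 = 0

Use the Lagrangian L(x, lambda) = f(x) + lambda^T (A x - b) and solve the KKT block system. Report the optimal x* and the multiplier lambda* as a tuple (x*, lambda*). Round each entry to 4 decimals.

Form the Lagrangian:
  L(x, lambda) = (1/2) x^T Q x + c^T x + lambda^T (A x - b)
Stationarity (grad_x L = 0): Q x + c + A^T lambda = 0.
Primal feasibility: A x = b.

This gives the KKT block system:
  [ Q   A^T ] [ x     ]   [-c ]
  [ A    0  ] [ lambda ] = [ b ]

Solving the linear system:
  x*      = (0.2857, -0.4286)
  lambda* = (0.2857)
  f(x*)   = -0.8571

x* = (0.2857, -0.4286), lambda* = (0.2857)


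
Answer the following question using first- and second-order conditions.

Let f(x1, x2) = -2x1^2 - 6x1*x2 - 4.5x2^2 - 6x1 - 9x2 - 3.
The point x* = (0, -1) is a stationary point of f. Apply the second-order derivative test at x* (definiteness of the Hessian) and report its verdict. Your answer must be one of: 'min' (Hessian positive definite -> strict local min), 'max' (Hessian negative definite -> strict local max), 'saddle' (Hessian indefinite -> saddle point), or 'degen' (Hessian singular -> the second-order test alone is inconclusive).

Compute the Hessian H = grad^2 f:
  H = [[-4, -6], [-6, -9]]
Verify stationarity: grad f(x*) = H x* + g = (0, 0).
Eigenvalues of H: -13, 0.
H has a zero eigenvalue (singular; negative semidefinite but not definite), so H is neither positive definite, negative definite, nor indefinite. The second-order test alone is inconclusive -> degen.
(Indeed, f is constant along the null direction of H through x*, so x* is not a strict local extremum.)

degen


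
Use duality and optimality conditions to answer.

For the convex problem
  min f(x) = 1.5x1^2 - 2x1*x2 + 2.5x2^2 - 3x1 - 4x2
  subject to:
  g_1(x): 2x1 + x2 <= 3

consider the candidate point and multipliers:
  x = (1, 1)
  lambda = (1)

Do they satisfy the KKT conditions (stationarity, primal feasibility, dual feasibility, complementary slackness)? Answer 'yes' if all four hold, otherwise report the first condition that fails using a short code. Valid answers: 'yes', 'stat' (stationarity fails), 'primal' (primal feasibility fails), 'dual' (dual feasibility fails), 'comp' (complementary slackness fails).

Gradient of f: grad f(x) = Q x + c = (-2, -1)
Constraint values g_i(x) = a_i^T x - b_i:
  g_1((1, 1)) = 0
Stationarity residual: grad f(x) + sum_i lambda_i a_i = (0, 0)
  -> stationarity OK
Primal feasibility (all g_i <= 0): OK
Dual feasibility (all lambda_i >= 0): OK
Complementary slackness (lambda_i * g_i(x) = 0 for all i): OK

Verdict: yes, KKT holds.

yes


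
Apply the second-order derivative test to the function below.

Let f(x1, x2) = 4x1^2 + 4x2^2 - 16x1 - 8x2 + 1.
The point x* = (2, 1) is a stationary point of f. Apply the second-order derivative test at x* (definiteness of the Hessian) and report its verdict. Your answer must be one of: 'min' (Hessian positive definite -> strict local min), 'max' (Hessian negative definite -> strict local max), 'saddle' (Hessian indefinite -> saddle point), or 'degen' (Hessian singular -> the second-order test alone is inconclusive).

Compute the Hessian H = grad^2 f:
  H = [[8, 0], [0, 8]]
Verify stationarity: grad f(x*) = H x* + g = (0, 0).
Eigenvalues of H: 8, 8.
Both eigenvalues > 0, so H is positive definite -> x* is a strict local min.

min


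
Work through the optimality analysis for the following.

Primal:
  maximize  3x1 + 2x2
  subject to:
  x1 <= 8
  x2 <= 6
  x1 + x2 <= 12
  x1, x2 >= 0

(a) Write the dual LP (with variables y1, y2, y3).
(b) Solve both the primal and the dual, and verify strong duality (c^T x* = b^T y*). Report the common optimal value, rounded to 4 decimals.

The standard primal-dual pair for 'max c^T x s.t. A x <= b, x >= 0' is:
  Dual:  min b^T y  s.t.  A^T y >= c,  y >= 0.

So the dual LP is:
  minimize  8y1 + 6y2 + 12y3
  subject to:
    y1 + y3 >= 3
    y2 + y3 >= 2
    y1, y2, y3 >= 0

Solving the primal: x* = (8, 4).
  primal value c^T x* = 32.
Solving the dual: y* = (1, 0, 2).
  dual value b^T y* = 32.
Strong duality: c^T x* = b^T y*. Confirmed.

32
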